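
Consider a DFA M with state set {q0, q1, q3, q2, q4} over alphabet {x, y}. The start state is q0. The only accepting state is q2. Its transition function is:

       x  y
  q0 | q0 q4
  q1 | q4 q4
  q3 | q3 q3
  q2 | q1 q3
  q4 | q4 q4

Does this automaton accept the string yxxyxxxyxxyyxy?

q0 → q4 → q4 → q4 → q4 → q4 → q4 → q4 → q4 → q4 → q4 → q4 → q4 → q4 → q4
End state q4 is not accepting.

No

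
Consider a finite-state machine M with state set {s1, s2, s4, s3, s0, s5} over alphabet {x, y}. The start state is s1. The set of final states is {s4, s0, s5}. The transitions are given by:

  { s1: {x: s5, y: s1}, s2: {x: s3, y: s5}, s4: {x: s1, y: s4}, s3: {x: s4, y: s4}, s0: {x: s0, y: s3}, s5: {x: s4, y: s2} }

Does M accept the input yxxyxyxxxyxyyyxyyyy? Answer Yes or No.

Yes

s1 → s1 → s5 → s4 → s4 → s1 → s1 → s5 → s4 → s1 → s1 → s5 → s2 → s5 → s2 → s3 → s4 → s4 → s4 → s4
End state s4 is accepting.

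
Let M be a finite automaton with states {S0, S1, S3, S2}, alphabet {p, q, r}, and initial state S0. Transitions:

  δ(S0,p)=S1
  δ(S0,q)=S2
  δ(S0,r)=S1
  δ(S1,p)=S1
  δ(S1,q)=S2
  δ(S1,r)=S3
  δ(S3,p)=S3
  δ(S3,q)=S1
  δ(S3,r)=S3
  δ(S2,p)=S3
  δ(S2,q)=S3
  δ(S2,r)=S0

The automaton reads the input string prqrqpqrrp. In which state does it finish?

S1

S0 → S1 → S3 → S1 → S3 → S1 → S1 → S2 → S0 → S1 → S1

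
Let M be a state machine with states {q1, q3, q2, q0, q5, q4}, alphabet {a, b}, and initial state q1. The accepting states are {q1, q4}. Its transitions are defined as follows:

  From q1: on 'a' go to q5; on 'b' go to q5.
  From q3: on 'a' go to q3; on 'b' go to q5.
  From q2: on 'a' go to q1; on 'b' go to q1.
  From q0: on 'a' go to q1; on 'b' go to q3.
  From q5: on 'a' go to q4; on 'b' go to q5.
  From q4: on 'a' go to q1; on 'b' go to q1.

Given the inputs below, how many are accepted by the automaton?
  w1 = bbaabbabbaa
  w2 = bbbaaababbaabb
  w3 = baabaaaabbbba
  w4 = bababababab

3

w1:
  start at q1
  read 'b': q1 → q5
  read 'b': q5 → q5
  read 'a': q5 → q4
  read 'a': q4 → q1
  read 'b': q1 → q5
  read 'b': q5 → q5
  read 'a': q5 → q4
  read 'b': q4 → q1
  read 'b': q1 → q5
  read 'a': q5 → q4
  read 'a': q4 → q1
  end q1, accepted
w2:
  start at q1
  read 'b': q1 → q5
  read 'b': q5 → q5
  read 'b': q5 → q5
  read 'a': q5 → q4
  read 'a': q4 → q1
  read 'a': q1 → q5
  read 'b': q5 → q5
  read 'a': q5 → q4
  read 'b': q4 → q1
  read 'b': q1 → q5
  read 'a': q5 → q4
  read 'a': q4 → q1
  read 'b': q1 → q5
  read 'b': q5 → q5
  end q5, rejected
w3:
  start at q1
  read 'b': q1 → q5
  read 'a': q5 → q4
  read 'a': q4 → q1
  read 'b': q1 → q5
  read 'a': q5 → q4
  read 'a': q4 → q1
  read 'a': q1 → q5
  read 'a': q5 → q4
  read 'b': q4 → q1
  read 'b': q1 → q5
  read 'b': q5 → q5
  read 'b': q5 → q5
  read 'a': q5 → q4
  end q4, accepted
w4:
  start at q1
  read 'b': q1 → q5
  read 'a': q5 → q4
  read 'b': q4 → q1
  read 'a': q1 → q5
  read 'b': q5 → q5
  read 'a': q5 → q4
  read 'b': q4 → q1
  read 'a': q1 → q5
  read 'b': q5 → q5
  read 'a': q5 → q4
  read 'b': q4 → q1
  end q1, accepted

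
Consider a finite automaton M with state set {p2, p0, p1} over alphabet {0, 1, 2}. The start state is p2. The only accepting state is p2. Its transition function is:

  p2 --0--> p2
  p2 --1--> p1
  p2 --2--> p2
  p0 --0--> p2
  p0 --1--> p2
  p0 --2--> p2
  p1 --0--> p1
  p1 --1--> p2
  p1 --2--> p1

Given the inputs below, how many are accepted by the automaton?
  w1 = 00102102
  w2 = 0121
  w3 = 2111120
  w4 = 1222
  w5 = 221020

w1:
  start at p2
  read '0': p2 → p2
  read '0': p2 → p2
  read '1': p2 → p1
  read '0': p1 → p1
  read '2': p1 → p1
  read '1': p1 → p2
  read '0': p2 → p2
  read '2': p2 → p2
  end p2, accepted
w2:
  start at p2
  read '0': p2 → p2
  read '1': p2 → p1
  read '2': p1 → p1
  read '1': p1 → p2
  end p2, accepted
w3:
  start at p2
  read '2': p2 → p2
  read '1': p2 → p1
  read '1': p1 → p2
  read '1': p2 → p1
  read '1': p1 → p2
  read '2': p2 → p2
  read '0': p2 → p2
  end p2, accepted
w4:
  start at p2
  read '1': p2 → p1
  read '2': p1 → p1
  read '2': p1 → p1
  read '2': p1 → p1
  end p1, rejected
w5:
  start at p2
  read '2': p2 → p2
  read '2': p2 → p2
  read '1': p2 → p1
  read '0': p1 → p1
  read '2': p1 → p1
  read '0': p1 → p1
  end p1, rejected

3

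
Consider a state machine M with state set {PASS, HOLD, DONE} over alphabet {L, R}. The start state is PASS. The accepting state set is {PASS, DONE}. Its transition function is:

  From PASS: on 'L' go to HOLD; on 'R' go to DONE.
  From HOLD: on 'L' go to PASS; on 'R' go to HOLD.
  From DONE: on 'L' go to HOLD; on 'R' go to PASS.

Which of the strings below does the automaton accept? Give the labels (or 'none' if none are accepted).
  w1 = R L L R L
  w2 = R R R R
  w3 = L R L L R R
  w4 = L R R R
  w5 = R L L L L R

w2, w5

w1: Trace: PASS -R-> DONE -L-> HOLD -L-> PASS -R-> DONE -L-> HOLD  → end HOLD, rejected
w2: Trace: PASS -R-> DONE -R-> PASS -R-> DONE -R-> PASS  → end PASS, accepted
w3: Trace: PASS -L-> HOLD -R-> HOLD -L-> PASS -L-> HOLD -R-> HOLD -R-> HOLD  → end HOLD, rejected
w4: Trace: PASS -L-> HOLD -R-> HOLD -R-> HOLD -R-> HOLD  → end HOLD, rejected
w5: Trace: PASS -R-> DONE -L-> HOLD -L-> PASS -L-> HOLD -L-> PASS -R-> DONE  → end DONE, accepted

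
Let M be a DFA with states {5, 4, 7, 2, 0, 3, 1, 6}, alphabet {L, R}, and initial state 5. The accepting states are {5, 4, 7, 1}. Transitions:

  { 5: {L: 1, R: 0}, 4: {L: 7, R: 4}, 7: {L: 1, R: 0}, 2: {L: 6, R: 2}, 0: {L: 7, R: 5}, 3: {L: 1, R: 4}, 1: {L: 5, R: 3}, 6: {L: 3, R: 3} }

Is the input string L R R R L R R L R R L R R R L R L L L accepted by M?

Yes

start at 5
read 'L': 5 → 1
read 'R': 1 → 3
read 'R': 3 → 4
read 'R': 4 → 4
read 'L': 4 → 7
read 'R': 7 → 0
read 'R': 0 → 5
read 'L': 5 → 1
read 'R': 1 → 3
read 'R': 3 → 4
read 'L': 4 → 7
read 'R': 7 → 0
read 'R': 0 → 5
read 'R': 5 → 0
read 'L': 0 → 7
read 'R': 7 → 0
read 'L': 0 → 7
read 'L': 7 → 1
read 'L': 1 → 5
End state 5 is accepting.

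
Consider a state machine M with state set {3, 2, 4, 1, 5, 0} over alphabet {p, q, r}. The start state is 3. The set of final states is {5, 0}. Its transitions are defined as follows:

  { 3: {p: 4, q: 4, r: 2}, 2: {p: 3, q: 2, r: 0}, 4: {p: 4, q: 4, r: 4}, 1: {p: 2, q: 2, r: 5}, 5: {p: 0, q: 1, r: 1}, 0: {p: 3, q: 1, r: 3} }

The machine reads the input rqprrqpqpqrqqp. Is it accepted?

No

Trace: 3 -r-> 2 -q-> 2 -p-> 3 -r-> 2 -r-> 0 -q-> 1 -p-> 2 -q-> 2 -p-> 3 -q-> 4 -r-> 4 -q-> 4 -q-> 4 -p-> 4
End state 4 is not accepting.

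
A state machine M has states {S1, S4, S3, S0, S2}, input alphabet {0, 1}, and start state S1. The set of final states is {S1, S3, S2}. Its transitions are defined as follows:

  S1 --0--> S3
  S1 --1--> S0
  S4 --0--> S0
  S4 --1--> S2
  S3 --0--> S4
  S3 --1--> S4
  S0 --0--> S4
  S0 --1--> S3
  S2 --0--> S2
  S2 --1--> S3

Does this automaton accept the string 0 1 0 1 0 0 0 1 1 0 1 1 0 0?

Trace: S1 -0-> S3 -1-> S4 -0-> S0 -1-> S3 -0-> S4 -0-> S0 -0-> S4 -1-> S2 -1-> S3 -0-> S4 -1-> S2 -1-> S3 -0-> S4 -0-> S0
End state S0 is not accepting.

No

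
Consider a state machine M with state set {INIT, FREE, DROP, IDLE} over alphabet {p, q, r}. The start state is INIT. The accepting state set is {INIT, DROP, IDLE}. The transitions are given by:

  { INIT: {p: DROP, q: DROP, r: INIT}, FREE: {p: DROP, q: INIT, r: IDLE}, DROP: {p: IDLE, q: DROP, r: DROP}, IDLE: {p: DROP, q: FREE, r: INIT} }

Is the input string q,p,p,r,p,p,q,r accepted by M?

INIT → DROP → IDLE → DROP → DROP → IDLE → DROP → DROP → DROP
End state DROP is accepting.

Yes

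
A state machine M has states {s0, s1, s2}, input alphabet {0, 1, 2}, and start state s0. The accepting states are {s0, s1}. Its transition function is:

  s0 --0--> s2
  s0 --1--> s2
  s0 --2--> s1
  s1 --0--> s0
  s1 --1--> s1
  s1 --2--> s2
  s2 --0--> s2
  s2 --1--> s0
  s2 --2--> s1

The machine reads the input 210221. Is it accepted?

Trace: s0 -2-> s1 -1-> s1 -0-> s0 -2-> s1 -2-> s2 -1-> s0
End state s0 is accepting.

Yes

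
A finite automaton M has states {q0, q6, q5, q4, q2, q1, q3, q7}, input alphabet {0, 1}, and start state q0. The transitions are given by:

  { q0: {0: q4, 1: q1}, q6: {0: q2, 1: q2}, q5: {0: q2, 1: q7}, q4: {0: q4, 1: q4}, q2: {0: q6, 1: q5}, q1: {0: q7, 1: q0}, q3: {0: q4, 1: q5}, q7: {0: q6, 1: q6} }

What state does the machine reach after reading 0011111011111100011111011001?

q4

Trace: q0 -0-> q4 -0-> q4 -1-> q4 -1-> q4 -1-> q4 -1-> q4 -1-> q4 -0-> q4 -1-> q4 -1-> q4 -1-> q4 -1-> q4 -1-> q4 -1-> q4 -0-> q4 -0-> q4 -0-> q4 -1-> q4 -1-> q4 -1-> q4 -1-> q4 -1-> q4 -0-> q4 -1-> q4 -1-> q4 -0-> q4 -0-> q4 -1-> q4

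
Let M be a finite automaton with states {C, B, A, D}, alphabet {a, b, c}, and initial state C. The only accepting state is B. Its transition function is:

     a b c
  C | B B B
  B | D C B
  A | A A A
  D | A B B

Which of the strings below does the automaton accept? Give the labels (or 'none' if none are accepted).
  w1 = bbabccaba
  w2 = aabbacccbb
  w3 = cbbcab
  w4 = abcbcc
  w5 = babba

w2, w3, w4, w5

w1:
  start at C
  read 'b': C → B
  read 'b': B → C
  read 'a': C → B
  read 'b': B → C
  read 'c': C → B
  read 'c': B → B
  read 'a': B → D
  read 'b': D → B
  read 'a': B → D
  end D, rejected
w2:
  start at C
  read 'a': C → B
  read 'a': B → D
  read 'b': D → B
  read 'b': B → C
  read 'a': C → B
  read 'c': B → B
  read 'c': B → B
  read 'c': B → B
  read 'b': B → C
  read 'b': C → B
  end B, accepted
w3:
  start at C
  read 'c': C → B
  read 'b': B → C
  read 'b': C → B
  read 'c': B → B
  read 'a': B → D
  read 'b': D → B
  end B, accepted
w4:
  start at C
  read 'a': C → B
  read 'b': B → C
  read 'c': C → B
  read 'b': B → C
  read 'c': C → B
  read 'c': B → B
  end B, accepted
w5:
  start at C
  read 'b': C → B
  read 'a': B → D
  read 'b': D → B
  read 'b': B → C
  read 'a': C → B
  end B, accepted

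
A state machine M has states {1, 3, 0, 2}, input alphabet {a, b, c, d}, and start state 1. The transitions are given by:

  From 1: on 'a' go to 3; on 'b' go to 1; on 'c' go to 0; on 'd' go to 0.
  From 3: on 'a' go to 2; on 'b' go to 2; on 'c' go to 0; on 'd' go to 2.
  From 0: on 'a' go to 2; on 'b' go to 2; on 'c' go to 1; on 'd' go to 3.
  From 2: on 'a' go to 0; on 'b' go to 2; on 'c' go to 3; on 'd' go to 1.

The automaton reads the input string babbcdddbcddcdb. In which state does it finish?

start at 1
read 'b': 1 → 1
read 'a': 1 → 3
read 'b': 3 → 2
read 'b': 2 → 2
read 'c': 2 → 3
read 'd': 3 → 2
read 'd': 2 → 1
read 'd': 1 → 0
read 'b': 0 → 2
read 'c': 2 → 3
read 'd': 3 → 2
read 'd': 2 → 1
read 'c': 1 → 0
read 'd': 0 → 3
read 'b': 3 → 2

2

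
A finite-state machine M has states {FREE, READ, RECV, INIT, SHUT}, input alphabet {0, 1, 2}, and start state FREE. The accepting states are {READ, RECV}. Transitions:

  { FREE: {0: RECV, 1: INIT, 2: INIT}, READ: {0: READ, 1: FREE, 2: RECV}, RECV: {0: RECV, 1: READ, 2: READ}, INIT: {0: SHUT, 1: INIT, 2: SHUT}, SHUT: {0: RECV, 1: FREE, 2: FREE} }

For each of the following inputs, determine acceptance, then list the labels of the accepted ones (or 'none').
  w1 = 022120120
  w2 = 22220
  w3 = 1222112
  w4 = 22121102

w1

w1:
  start at FREE
  read '0': FREE → RECV
  read '2': RECV → READ
  read '2': READ → RECV
  read '1': RECV → READ
  read '2': READ → RECV
  read '0': RECV → RECV
  read '1': RECV → READ
  read '2': READ → RECV
  read '0': RECV → RECV
  end RECV, accepted
w2:
  start at FREE
  read '2': FREE → INIT
  read '2': INIT → SHUT
  read '2': SHUT → FREE
  read '2': FREE → INIT
  read '0': INIT → SHUT
  end SHUT, rejected
w3:
  start at FREE
  read '1': FREE → INIT
  read '2': INIT → SHUT
  read '2': SHUT → FREE
  read '2': FREE → INIT
  read '1': INIT → INIT
  read '1': INIT → INIT
  read '2': INIT → SHUT
  end SHUT, rejected
w4:
  start at FREE
  read '2': FREE → INIT
  read '2': INIT → SHUT
  read '1': SHUT → FREE
  read '2': FREE → INIT
  read '1': INIT → INIT
  read '1': INIT → INIT
  read '0': INIT → SHUT
  read '2': SHUT → FREE
  end FREE, rejected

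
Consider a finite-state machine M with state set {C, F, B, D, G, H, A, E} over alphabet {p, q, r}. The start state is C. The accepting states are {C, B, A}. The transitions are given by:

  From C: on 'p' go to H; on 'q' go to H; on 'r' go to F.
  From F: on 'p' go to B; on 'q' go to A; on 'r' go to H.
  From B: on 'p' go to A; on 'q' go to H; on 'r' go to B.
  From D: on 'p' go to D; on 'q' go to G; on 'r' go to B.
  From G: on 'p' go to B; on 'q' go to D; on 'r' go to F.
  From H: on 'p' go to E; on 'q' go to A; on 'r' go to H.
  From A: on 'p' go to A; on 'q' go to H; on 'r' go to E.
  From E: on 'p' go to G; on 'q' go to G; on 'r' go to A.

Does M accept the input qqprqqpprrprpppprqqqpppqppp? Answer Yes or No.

C → H → A → A → E → G → D → D → D → B → B → A → E → G → B → A → A → E → G → D → G → B → A → A → H → E → G → B
End state B is accepting.

Yes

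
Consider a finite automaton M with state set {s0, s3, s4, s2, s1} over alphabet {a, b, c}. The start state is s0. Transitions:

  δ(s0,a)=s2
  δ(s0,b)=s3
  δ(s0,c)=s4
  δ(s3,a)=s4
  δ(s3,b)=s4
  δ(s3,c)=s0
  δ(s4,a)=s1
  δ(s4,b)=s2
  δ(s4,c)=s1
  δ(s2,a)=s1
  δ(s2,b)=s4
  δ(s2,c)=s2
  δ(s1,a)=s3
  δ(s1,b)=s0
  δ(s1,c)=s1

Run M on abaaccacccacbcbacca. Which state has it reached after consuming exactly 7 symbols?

s0 → s2 → s4 → s1 → s3 → s0 → s4 → s1
After 7 symbols: s1.

s1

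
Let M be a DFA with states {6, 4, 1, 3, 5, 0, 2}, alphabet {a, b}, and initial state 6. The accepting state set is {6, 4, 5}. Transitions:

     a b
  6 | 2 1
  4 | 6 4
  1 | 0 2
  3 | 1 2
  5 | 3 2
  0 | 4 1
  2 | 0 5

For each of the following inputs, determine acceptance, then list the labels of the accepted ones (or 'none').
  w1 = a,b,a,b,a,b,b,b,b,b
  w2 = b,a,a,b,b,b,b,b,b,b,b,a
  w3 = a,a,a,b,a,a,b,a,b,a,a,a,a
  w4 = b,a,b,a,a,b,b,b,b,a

w1, w2, w4

w1: 6 → 2 → 5 → 3 → 2 → 0 → 1 → 2 → 5 → 2 → 5  → end 5, accepted
w2: 6 → 1 → 0 → 4 → 4 → 4 → 4 → 4 → 4 → 4 → 4 → 4 → 6  → end 6, accepted
w3: 6 → 2 → 0 → 4 → 4 → 6 → 2 → 5 → 3 → 2 → 0 → 4 → 6 → 2  → end 2, rejected
w4: 6 → 1 → 0 → 1 → 0 → 4 → 4 → 4 → 4 → 4 → 6  → end 6, accepted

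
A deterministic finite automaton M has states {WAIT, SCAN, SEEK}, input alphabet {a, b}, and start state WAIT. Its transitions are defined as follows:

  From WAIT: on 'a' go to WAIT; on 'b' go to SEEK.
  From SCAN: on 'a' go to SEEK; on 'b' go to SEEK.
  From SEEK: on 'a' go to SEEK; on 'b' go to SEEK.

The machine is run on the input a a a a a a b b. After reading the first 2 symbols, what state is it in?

WAIT

start at WAIT
read 'a': WAIT → WAIT
read 'a': WAIT → WAIT
After 2 symbols: WAIT.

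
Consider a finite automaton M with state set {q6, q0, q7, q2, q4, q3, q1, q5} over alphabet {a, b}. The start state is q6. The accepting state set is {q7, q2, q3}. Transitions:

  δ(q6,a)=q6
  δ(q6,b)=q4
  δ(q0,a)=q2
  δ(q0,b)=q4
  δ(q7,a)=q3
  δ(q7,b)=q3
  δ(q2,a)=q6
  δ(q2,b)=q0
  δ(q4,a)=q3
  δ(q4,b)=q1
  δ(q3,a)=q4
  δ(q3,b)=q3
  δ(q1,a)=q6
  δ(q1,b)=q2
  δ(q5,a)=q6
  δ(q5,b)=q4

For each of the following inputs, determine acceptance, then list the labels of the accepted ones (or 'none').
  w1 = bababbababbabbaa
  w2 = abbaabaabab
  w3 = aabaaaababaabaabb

w1: Trace: q6 -b-> q4 -a-> q3 -b-> q3 -a-> q4 -b-> q1 -b-> q2 -a-> q6 -b-> q4 -a-> q3 -b-> q3 -b-> q3 -a-> q4 -b-> q1 -b-> q2 -a-> q6 -a-> q6  → end q6, rejected
w2: Trace: q6 -a-> q6 -b-> q4 -b-> q1 -a-> q6 -a-> q6 -b-> q4 -a-> q3 -a-> q4 -b-> q1 -a-> q6 -b-> q4  → end q4, rejected
w3: Trace: q6 -a-> q6 -a-> q6 -b-> q4 -a-> q3 -a-> q4 -a-> q3 -a-> q4 -b-> q1 -a-> q6 -b-> q4 -a-> q3 -a-> q4 -b-> q1 -a-> q6 -a-> q6 -b-> q4 -b-> q1  → end q1, rejected

none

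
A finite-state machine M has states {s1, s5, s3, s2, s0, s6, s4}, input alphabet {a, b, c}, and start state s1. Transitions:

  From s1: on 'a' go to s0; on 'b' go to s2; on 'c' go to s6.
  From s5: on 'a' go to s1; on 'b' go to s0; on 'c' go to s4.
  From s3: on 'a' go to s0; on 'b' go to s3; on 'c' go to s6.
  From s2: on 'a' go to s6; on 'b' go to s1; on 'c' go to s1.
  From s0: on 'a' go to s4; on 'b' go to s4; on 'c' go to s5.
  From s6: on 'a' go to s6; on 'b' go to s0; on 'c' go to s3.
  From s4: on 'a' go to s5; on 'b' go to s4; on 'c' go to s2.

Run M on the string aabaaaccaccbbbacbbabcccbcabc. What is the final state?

Trace: s1 -a-> s0 -a-> s4 -b-> s4 -a-> s5 -a-> s1 -a-> s0 -c-> s5 -c-> s4 -a-> s5 -c-> s4 -c-> s2 -b-> s1 -b-> s2 -b-> s1 -a-> s0 -c-> s5 -b-> s0 -b-> s4 -a-> s5 -b-> s0 -c-> s5 -c-> s4 -c-> s2 -b-> s1 -c-> s6 -a-> s6 -b-> s0 -c-> s5

s5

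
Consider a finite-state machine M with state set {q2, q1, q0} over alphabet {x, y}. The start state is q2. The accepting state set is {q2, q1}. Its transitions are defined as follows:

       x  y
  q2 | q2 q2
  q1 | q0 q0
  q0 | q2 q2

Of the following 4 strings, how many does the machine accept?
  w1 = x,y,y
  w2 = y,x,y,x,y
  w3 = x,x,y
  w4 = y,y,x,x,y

w1:
  start at q2
  read 'x': q2 → q2
  read 'y': q2 → q2
  read 'y': q2 → q2
  end q2, accepted
w2:
  start at q2
  read 'y': q2 → q2
  read 'x': q2 → q2
  read 'y': q2 → q2
  read 'x': q2 → q2
  read 'y': q2 → q2
  end q2, accepted
w3:
  start at q2
  read 'x': q2 → q2
  read 'x': q2 → q2
  read 'y': q2 → q2
  end q2, accepted
w4:
  start at q2
  read 'y': q2 → q2
  read 'y': q2 → q2
  read 'x': q2 → q2
  read 'x': q2 → q2
  read 'y': q2 → q2
  end q2, accepted

4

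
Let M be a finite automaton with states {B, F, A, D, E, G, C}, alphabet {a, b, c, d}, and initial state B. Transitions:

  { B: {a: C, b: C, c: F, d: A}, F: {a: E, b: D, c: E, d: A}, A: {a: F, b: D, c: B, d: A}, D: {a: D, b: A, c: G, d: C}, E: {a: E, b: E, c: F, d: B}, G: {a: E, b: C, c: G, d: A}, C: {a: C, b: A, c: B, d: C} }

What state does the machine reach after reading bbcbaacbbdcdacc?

start at B
read 'b': B → C
read 'b': C → A
read 'c': A → B
read 'b': B → C
read 'a': C → C
read 'a': C → C
read 'c': C → B
read 'b': B → C
read 'b': C → A
read 'd': A → A
read 'c': A → B
read 'd': B → A
read 'a': A → F
read 'c': F → E
read 'c': E → F

F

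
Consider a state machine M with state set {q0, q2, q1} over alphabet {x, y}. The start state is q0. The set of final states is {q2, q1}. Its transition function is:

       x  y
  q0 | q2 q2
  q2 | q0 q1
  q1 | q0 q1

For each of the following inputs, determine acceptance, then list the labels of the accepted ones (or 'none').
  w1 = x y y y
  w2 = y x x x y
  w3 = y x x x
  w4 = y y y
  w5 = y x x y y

w1, w2, w4, w5

w1: q0 → q2 → q1 → q1 → q1  → end q1, accepted
w2: q0 → q2 → q0 → q2 → q0 → q2  → end q2, accepted
w3: q0 → q2 → q0 → q2 → q0  → end q0, rejected
w4: q0 → q2 → q1 → q1  → end q1, accepted
w5: q0 → q2 → q0 → q2 → q1 → q1  → end q1, accepted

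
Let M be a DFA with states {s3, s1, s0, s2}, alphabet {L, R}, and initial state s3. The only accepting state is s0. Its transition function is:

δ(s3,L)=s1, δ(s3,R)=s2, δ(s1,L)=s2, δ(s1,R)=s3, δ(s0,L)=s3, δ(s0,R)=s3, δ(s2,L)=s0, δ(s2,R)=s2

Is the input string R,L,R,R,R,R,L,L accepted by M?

No

Trace: s3 -R-> s2 -L-> s0 -R-> s3 -R-> s2 -R-> s2 -R-> s2 -L-> s0 -L-> s3
End state s3 is not accepting.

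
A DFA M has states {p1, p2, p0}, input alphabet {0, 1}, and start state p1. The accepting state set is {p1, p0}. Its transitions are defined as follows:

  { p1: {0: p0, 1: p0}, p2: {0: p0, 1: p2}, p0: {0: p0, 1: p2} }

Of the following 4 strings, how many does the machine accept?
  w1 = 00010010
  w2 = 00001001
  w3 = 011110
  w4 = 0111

w1: p1 → p0 → p0 → p0 → p2 → p0 → p0 → p2 → p0  → end p0, accepted
w2: p1 → p0 → p0 → p0 → p0 → p2 → p0 → p0 → p2  → end p2, rejected
w3: p1 → p0 → p2 → p2 → p2 → p2 → p0  → end p0, accepted
w4: p1 → p0 → p2 → p2 → p2  → end p2, rejected

2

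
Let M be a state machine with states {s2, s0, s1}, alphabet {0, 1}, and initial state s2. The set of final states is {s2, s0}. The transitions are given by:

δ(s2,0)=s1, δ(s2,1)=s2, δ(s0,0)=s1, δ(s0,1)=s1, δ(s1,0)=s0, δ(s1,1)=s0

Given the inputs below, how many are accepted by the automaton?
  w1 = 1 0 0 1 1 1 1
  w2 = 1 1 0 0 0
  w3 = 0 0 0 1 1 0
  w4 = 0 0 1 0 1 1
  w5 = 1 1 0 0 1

3

w1:
  start at s2
  read '1': s2 → s2
  read '0': s2 → s1
  read '0': s1 → s0
  read '1': s0 → s1
  read '1': s1 → s0
  read '1': s0 → s1
  read '1': s1 → s0
  end s0, accepted
w2:
  start at s2
  read '1': s2 → s2
  read '1': s2 → s2
  read '0': s2 → s1
  read '0': s1 → s0
  read '0': s0 → s1
  end s1, rejected
w3:
  start at s2
  read '0': s2 → s1
  read '0': s1 → s0
  read '0': s0 → s1
  read '1': s1 → s0
  read '1': s0 → s1
  read '0': s1 → s0
  end s0, accepted
w4:
  start at s2
  read '0': s2 → s1
  read '0': s1 → s0
  read '1': s0 → s1
  read '0': s1 → s0
  read '1': s0 → s1
  read '1': s1 → s0
  end s0, accepted
w5:
  start at s2
  read '1': s2 → s2
  read '1': s2 → s2
  read '0': s2 → s1
  read '0': s1 → s0
  read '1': s0 → s1
  end s1, rejected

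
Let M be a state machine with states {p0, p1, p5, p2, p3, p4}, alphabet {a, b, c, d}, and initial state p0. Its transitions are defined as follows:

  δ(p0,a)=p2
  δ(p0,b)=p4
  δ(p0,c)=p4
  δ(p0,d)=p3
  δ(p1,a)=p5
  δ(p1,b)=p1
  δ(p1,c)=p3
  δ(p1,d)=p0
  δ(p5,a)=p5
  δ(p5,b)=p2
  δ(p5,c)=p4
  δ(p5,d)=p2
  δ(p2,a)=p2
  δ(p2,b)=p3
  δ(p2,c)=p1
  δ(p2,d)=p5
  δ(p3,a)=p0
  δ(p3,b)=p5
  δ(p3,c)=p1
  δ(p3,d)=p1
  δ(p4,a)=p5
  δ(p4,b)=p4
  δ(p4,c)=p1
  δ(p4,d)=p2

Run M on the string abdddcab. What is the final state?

Trace: p0 -a-> p2 -b-> p3 -d-> p1 -d-> p0 -d-> p3 -c-> p1 -a-> p5 -b-> p2

p2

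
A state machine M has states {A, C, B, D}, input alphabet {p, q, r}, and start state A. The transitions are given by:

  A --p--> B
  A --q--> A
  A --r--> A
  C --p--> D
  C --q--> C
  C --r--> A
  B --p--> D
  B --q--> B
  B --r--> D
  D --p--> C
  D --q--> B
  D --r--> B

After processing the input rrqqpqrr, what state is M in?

A → A → A → A → A → B → B → D → B

B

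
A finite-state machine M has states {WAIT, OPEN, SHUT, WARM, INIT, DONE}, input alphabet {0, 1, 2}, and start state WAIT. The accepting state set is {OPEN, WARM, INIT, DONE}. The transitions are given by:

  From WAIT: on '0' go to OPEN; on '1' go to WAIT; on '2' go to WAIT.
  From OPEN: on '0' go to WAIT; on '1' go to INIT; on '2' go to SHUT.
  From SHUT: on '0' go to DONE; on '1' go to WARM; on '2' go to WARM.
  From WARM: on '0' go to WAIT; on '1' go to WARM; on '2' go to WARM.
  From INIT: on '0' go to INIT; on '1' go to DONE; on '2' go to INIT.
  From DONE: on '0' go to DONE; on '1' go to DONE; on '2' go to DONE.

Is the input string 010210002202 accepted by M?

start at WAIT
read '0': WAIT → OPEN
read '1': OPEN → INIT
read '0': INIT → INIT
read '2': INIT → INIT
read '1': INIT → DONE
read '0': DONE → DONE
read '0': DONE → DONE
read '0': DONE → DONE
read '2': DONE → DONE
read '2': DONE → DONE
read '0': DONE → DONE
read '2': DONE → DONE
End state DONE is accepting.

Yes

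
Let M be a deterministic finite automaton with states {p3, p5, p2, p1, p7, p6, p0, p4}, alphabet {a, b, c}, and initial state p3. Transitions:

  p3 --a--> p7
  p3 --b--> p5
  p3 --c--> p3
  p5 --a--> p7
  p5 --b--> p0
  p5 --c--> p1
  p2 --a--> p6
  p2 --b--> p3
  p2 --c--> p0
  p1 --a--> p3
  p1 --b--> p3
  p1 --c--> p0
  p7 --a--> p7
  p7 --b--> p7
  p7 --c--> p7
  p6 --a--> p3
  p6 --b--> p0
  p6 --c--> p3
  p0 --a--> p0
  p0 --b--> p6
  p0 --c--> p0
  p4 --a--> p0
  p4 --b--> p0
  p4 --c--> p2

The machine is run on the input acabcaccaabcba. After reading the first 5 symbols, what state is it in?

p7

p3 → p7 → p7 → p7 → p7 → p7
After 5 symbols: p7.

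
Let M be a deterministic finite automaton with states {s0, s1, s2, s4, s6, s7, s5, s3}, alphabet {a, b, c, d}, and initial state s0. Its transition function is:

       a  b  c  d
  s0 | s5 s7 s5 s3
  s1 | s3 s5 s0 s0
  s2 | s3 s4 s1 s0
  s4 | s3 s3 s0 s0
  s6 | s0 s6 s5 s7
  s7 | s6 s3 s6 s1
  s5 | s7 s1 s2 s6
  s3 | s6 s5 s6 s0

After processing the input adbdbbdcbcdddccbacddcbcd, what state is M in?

start at s0
read 'a': s0 → s5
read 'd': s5 → s6
read 'b': s6 → s6
read 'd': s6 → s7
read 'b': s7 → s3
read 'b': s3 → s5
read 'd': s5 → s6
read 'c': s6 → s5
read 'b': s5 → s1
read 'c': s1 → s0
read 'd': s0 → s3
read 'd': s3 → s0
read 'd': s0 → s3
read 'c': s3 → s6
read 'c': s6 → s5
read 'b': s5 → s1
read 'a': s1 → s3
read 'c': s3 → s6
read 'd': s6 → s7
read 'd': s7 → s1
read 'c': s1 → s0
read 'b': s0 → s7
read 'c': s7 → s6
read 'd': s6 → s7

s7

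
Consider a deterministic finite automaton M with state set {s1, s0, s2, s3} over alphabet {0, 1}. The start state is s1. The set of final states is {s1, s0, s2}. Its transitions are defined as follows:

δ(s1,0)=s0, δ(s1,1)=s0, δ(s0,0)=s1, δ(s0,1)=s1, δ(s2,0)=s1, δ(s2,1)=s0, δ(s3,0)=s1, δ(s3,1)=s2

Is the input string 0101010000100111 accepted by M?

s1 → s0 → s1 → s0 → s1 → s0 → s1 → s0 → s1 → s0 → s1 → s0 → s1 → s0 → s1 → s0 → s1
End state s1 is accepting.

Yes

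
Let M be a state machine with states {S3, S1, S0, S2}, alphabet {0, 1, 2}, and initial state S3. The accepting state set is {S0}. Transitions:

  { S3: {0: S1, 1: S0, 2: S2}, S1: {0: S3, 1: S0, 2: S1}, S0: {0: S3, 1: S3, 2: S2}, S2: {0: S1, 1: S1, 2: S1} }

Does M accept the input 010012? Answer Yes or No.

start at S3
read '0': S3 → S1
read '1': S1 → S0
read '0': S0 → S3
read '0': S3 → S1
read '1': S1 → S0
read '2': S0 → S2
End state S2 is not accepting.

No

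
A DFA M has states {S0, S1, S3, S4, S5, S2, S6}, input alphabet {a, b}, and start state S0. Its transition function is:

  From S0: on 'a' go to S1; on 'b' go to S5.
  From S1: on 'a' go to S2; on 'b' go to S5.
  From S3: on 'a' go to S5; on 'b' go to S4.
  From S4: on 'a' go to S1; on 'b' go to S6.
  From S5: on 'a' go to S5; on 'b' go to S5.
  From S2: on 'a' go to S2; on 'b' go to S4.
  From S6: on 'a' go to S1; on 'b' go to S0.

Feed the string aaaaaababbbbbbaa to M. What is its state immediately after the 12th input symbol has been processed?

start at S0
read 'a': S0 → S1
read 'a': S1 → S2
read 'a': S2 → S2
read 'a': S2 → S2
read 'a': S2 → S2
read 'a': S2 → S2
read 'b': S2 → S4
read 'a': S4 → S1
read 'b': S1 → S5
read 'b': S5 → S5
read 'b': S5 → S5
read 'b': S5 → S5
After 12 symbols: S5.

S5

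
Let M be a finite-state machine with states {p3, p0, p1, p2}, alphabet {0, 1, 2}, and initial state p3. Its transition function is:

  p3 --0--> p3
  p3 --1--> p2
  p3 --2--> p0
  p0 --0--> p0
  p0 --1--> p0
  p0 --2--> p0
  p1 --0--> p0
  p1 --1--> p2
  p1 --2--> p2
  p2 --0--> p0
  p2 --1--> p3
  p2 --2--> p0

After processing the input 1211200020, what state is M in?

Trace: p3 -1-> p2 -2-> p0 -1-> p0 -1-> p0 -2-> p0 -0-> p0 -0-> p0 -0-> p0 -2-> p0 -0-> p0

p0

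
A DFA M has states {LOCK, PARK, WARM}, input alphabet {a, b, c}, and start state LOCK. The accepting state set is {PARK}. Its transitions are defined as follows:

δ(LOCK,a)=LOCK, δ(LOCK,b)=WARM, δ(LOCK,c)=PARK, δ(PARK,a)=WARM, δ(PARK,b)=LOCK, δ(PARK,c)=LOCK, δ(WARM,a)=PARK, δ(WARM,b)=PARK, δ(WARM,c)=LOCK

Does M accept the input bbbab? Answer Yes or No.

start at LOCK
read 'b': LOCK → WARM
read 'b': WARM → PARK
read 'b': PARK → LOCK
read 'a': LOCK → LOCK
read 'b': LOCK → WARM
End state WARM is not accepting.

No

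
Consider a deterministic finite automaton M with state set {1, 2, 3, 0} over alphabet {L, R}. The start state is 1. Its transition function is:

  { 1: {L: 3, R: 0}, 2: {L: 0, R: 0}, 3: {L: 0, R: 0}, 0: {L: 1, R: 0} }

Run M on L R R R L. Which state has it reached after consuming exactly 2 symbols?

0

1 → 3 → 0
After 2 symbols: 0.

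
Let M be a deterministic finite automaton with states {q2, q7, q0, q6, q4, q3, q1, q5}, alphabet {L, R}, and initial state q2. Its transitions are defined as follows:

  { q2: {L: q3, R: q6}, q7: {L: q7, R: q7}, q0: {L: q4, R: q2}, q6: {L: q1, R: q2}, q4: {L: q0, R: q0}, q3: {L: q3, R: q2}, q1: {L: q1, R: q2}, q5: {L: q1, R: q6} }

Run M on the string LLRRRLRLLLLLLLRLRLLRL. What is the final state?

q3

q2 → q3 → q3 → q2 → q6 → q2 → q3 → q2 → q3 → q3 → q3 → q3 → q3 → q3 → q3 → q2 → q3 → q2 → q3 → q3 → q2 → q3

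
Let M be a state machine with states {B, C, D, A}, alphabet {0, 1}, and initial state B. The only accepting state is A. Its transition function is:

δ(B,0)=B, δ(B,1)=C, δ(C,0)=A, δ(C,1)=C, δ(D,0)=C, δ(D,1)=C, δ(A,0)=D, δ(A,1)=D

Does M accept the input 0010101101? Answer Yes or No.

No

start at B
read '0': B → B
read '0': B → B
read '1': B → C
read '0': C → A
read '1': A → D
read '0': D → C
read '1': C → C
read '1': C → C
read '0': C → A
read '1': A → D
End state D is not accepting.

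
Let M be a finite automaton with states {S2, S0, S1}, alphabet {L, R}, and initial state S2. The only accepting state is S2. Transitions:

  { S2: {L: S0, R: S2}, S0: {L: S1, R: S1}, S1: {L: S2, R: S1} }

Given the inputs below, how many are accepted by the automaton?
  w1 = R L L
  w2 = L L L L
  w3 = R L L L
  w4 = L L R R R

1

w1: S2 → S2 → S0 → S1  → end S1, rejected
w2: S2 → S0 → S1 → S2 → S0  → end S0, rejected
w3: S2 → S2 → S0 → S1 → S2  → end S2, accepted
w4: S2 → S0 → S1 → S1 → S1 → S1  → end S1, rejected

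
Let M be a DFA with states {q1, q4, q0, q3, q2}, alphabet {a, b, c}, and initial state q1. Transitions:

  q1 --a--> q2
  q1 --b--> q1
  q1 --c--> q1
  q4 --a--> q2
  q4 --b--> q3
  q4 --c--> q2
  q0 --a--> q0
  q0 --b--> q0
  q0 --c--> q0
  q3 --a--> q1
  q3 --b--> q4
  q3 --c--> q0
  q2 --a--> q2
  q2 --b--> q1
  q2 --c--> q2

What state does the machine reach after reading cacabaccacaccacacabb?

Trace: q1 -c-> q1 -a-> q2 -c-> q2 -a-> q2 -b-> q1 -a-> q2 -c-> q2 -c-> q2 -a-> q2 -c-> q2 -a-> q2 -c-> q2 -c-> q2 -a-> q2 -c-> q2 -a-> q2 -c-> q2 -a-> q2 -b-> q1 -b-> q1

q1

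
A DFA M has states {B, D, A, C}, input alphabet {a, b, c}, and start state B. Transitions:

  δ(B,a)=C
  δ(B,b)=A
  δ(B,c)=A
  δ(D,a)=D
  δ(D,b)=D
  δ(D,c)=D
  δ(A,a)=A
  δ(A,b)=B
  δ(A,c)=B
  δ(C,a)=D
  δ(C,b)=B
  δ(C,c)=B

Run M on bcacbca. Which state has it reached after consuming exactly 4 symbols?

B

start at B
read 'b': B → A
read 'c': A → B
read 'a': B → C
read 'c': C → B
After 4 symbols: B.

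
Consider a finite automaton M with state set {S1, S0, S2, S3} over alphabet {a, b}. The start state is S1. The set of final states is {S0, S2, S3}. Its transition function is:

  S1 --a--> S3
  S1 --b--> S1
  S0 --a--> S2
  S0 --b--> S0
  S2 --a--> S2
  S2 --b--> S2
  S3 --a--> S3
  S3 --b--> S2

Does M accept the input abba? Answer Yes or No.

Trace: S1 -a-> S3 -b-> S2 -b-> S2 -a-> S2
End state S2 is accepting.

Yes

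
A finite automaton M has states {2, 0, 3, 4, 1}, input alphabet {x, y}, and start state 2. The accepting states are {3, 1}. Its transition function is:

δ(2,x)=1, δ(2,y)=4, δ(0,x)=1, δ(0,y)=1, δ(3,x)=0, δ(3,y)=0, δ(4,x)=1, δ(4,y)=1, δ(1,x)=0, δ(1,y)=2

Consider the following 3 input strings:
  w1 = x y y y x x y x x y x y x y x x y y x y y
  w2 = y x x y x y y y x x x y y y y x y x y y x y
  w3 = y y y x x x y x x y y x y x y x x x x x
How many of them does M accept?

w1:
  start at 2
  read 'x': 2 → 1
  read 'y': 1 → 2
  read 'y': 2 → 4
  read 'y': 4 → 1
  read 'x': 1 → 0
  read 'x': 0 → 1
  read 'y': 1 → 2
  read 'x': 2 → 1
  read 'x': 1 → 0
  read 'y': 0 → 1
  read 'x': 1 → 0
  read 'y': 0 → 1
  read 'x': 1 → 0
  read 'y': 0 → 1
  read 'x': 1 → 0
  read 'x': 0 → 1
  read 'y': 1 → 2
  read 'y': 2 → 4
  read 'x': 4 → 1
  read 'y': 1 → 2
  read 'y': 2 → 4
  end 4, rejected
w2:
  start at 2
  read 'y': 2 → 4
  read 'x': 4 → 1
  read 'x': 1 → 0
  read 'y': 0 → 1
  read 'x': 1 → 0
  read 'y': 0 → 1
  read 'y': 1 → 2
  read 'y': 2 → 4
  read 'x': 4 → 1
  read 'x': 1 → 0
  read 'x': 0 → 1
  read 'y': 1 → 2
  read 'y': 2 → 4
  read 'y': 4 → 1
  read 'y': 1 → 2
  read 'x': 2 → 1
  read 'y': 1 → 2
  read 'x': 2 → 1
  read 'y': 1 → 2
  read 'y': 2 → 4
  read 'x': 4 → 1
  read 'y': 1 → 2
  end 2, rejected
w3:
  start at 2
  read 'y': 2 → 4
  read 'y': 4 → 1
  read 'y': 1 → 2
  read 'x': 2 → 1
  read 'x': 1 → 0
  read 'x': 0 → 1
  read 'y': 1 → 2
  read 'x': 2 → 1
  read 'x': 1 → 0
  read 'y': 0 → 1
  read 'y': 1 → 2
  read 'x': 2 → 1
  read 'y': 1 → 2
  read 'x': 2 → 1
  read 'y': 1 → 2
  read 'x': 2 → 1
  read 'x': 1 → 0
  read 'x': 0 → 1
  read 'x': 1 → 0
  read 'x': 0 → 1
  end 1, accepted

1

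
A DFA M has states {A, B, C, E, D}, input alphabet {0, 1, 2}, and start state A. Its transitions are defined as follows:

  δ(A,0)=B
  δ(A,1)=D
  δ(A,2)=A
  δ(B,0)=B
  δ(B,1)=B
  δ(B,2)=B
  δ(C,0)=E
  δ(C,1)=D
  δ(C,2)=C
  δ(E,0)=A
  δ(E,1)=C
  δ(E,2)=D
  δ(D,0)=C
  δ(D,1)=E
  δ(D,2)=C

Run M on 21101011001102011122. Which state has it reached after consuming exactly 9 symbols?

A → A → D → E → A → D → C → D → E → A
After 9 symbols: A.

A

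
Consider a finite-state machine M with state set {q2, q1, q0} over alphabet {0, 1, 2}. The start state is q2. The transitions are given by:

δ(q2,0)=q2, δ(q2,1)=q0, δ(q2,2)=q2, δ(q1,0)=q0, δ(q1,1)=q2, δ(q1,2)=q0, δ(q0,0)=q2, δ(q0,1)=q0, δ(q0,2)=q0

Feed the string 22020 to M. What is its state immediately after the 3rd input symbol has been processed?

q2

q2 → q2 → q2 → q2
After 3 symbols: q2.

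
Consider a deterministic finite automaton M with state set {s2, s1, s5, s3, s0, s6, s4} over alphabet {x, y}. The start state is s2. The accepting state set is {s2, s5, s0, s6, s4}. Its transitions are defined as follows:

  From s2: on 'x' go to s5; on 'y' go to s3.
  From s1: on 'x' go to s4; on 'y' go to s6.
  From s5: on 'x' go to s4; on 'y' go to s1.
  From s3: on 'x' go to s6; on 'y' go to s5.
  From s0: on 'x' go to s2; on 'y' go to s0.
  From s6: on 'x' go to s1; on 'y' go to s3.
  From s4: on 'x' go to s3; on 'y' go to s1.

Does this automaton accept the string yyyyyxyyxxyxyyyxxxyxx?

start at s2
read 'y': s2 → s3
read 'y': s3 → s5
read 'y': s5 → s1
read 'y': s1 → s6
read 'y': s6 → s3
read 'x': s3 → s6
read 'y': s6 → s3
read 'y': s3 → s5
read 'x': s5 → s4
read 'x': s4 → s3
read 'y': s3 → s5
read 'x': s5 → s4
read 'y': s4 → s1
read 'y': s1 → s6
read 'y': s6 → s3
read 'x': s3 → s6
read 'x': s6 → s1
read 'x': s1 → s4
read 'y': s4 → s1
read 'x': s1 → s4
read 'x': s4 → s3
End state s3 is not accepting.

No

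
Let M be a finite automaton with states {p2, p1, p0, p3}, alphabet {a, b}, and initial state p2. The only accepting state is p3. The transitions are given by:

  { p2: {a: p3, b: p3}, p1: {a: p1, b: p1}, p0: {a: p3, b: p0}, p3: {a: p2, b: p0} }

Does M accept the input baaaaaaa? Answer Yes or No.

No

start at p2
read 'b': p2 → p3
read 'a': p3 → p2
read 'a': p2 → p3
read 'a': p3 → p2
read 'a': p2 → p3
read 'a': p3 → p2
read 'a': p2 → p3
read 'a': p3 → p2
End state p2 is not accepting.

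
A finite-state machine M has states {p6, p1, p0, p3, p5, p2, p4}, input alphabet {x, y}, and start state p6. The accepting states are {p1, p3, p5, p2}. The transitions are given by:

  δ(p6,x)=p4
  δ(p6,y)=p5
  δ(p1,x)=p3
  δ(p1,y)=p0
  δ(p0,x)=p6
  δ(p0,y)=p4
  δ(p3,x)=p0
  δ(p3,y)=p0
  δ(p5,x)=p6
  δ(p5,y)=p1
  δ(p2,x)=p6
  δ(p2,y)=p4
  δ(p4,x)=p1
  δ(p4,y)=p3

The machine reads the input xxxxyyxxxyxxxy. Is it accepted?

p6 → p4 → p1 → p3 → p0 → p4 → p3 → p0 → p6 → p4 → p3 → p0 → p6 → p4 → p3
End state p3 is accepting.

Yes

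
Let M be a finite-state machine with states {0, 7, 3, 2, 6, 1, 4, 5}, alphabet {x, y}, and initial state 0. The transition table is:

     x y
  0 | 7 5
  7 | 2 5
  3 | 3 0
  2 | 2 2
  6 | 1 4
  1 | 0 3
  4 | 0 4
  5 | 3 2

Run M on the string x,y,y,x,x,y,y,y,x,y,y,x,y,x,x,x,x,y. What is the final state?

start at 0
read 'x': 0 → 7
read 'y': 7 → 5
read 'y': 5 → 2
read 'x': 2 → 2
read 'x': 2 → 2
read 'y': 2 → 2
read 'y': 2 → 2
read 'y': 2 → 2
read 'x': 2 → 2
read 'y': 2 → 2
read 'y': 2 → 2
read 'x': 2 → 2
read 'y': 2 → 2
read 'x': 2 → 2
read 'x': 2 → 2
read 'x': 2 → 2
read 'x': 2 → 2
read 'y': 2 → 2

2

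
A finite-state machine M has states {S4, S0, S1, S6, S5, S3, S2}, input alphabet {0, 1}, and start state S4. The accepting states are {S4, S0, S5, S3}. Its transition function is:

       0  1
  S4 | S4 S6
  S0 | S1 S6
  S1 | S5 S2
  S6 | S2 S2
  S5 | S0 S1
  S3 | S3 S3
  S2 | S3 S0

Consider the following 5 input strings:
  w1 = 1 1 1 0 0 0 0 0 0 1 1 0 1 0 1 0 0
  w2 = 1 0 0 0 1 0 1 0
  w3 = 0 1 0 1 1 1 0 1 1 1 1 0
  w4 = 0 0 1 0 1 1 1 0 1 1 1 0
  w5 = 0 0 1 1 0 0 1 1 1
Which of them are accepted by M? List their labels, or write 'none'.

w1: Trace: S4 -1-> S6 -1-> S2 -1-> S0 -0-> S1 -0-> S5 -0-> S0 -0-> S1 -0-> S5 -0-> S0 -1-> S6 -1-> S2 -0-> S3 -1-> S3 -0-> S3 -1-> S3 -0-> S3 -0-> S3  → end S3, accepted
w2: Trace: S4 -1-> S6 -0-> S2 -0-> S3 -0-> S3 -1-> S3 -0-> S3 -1-> S3 -0-> S3  → end S3, accepted
w3: Trace: S4 -0-> S4 -1-> S6 -0-> S2 -1-> S0 -1-> S6 -1-> S2 -0-> S3 -1-> S3 -1-> S3 -1-> S3 -1-> S3 -0-> S3  → end S3, accepted
w4: Trace: S4 -0-> S4 -0-> S4 -1-> S6 -0-> S2 -1-> S0 -1-> S6 -1-> S2 -0-> S3 -1-> S3 -1-> S3 -1-> S3 -0-> S3  → end S3, accepted
w5: Trace: S4 -0-> S4 -0-> S4 -1-> S6 -1-> S2 -0-> S3 -0-> S3 -1-> S3 -1-> S3 -1-> S3  → end S3, accepted

w1, w2, w3, w4, w5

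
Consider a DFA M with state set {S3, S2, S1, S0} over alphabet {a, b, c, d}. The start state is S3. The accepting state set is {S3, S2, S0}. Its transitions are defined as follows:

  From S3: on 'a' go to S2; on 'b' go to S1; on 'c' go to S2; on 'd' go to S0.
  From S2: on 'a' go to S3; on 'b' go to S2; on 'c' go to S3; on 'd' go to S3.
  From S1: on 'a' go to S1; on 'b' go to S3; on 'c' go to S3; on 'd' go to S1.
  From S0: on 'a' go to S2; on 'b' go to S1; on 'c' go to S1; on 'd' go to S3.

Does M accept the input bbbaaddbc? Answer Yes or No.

Trace: S3 -b-> S1 -b-> S3 -b-> S1 -a-> S1 -a-> S1 -d-> S1 -d-> S1 -b-> S3 -c-> S2
End state S2 is accepting.

Yes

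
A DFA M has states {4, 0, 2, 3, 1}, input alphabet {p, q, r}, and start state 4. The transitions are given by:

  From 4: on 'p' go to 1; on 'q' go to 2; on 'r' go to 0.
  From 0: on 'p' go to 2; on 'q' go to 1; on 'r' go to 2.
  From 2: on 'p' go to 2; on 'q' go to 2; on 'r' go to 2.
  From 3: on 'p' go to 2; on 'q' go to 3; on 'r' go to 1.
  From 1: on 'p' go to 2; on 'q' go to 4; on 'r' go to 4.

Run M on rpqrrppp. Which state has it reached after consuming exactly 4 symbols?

start at 4
read 'r': 4 → 0
read 'p': 0 → 2
read 'q': 2 → 2
read 'r': 2 → 2
After 4 symbols: 2.

2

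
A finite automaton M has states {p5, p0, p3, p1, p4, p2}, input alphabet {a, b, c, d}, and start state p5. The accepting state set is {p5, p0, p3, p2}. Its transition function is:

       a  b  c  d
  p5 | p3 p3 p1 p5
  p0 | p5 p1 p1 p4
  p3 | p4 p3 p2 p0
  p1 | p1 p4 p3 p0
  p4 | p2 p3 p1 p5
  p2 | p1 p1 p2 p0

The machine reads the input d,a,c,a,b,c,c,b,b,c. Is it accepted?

Yes

p5 → p5 → p3 → p2 → p1 → p4 → p1 → p3 → p3 → p3 → p2
End state p2 is accepting.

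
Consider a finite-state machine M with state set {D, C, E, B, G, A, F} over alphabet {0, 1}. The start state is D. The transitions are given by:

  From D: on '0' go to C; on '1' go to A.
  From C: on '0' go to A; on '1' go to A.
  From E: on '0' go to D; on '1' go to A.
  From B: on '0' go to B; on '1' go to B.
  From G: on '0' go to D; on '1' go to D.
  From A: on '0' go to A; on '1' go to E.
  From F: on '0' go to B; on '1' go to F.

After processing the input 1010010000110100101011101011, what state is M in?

E

Trace: D -1-> A -0-> A -1-> E -0-> D -0-> C -1-> A -0-> A -0-> A -0-> A -0-> A -1-> E -1-> A -0-> A -1-> E -0-> D -0-> C -1-> A -0-> A -1-> E -0-> D -1-> A -1-> E -1-> A -0-> A -1-> E -0-> D -1-> A -1-> E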